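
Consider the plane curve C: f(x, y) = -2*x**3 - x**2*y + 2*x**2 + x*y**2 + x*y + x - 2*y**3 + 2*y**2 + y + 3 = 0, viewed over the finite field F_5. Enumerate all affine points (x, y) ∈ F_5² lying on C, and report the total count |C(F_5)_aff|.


Affine F_5-points: {(0, 3), (1, 3), (2, 2), (3, 0), (4, 4)}; count = 5.

For each of the 25 pairs (x, y) ∈ F_5², evaluate f(x, y) mod 5. Record the zeros.
  x = 0: [0↦3, 1↦4, 2↦2, 3↦0, 4↦1]  zeros at y ∈ {3}
  x = 1: [0↦4, 1↦1, 2↦2, 3↦0, 4↦3]  zeros at y ∈ {3}
  x = 2: [0↦2, 1↦3, 2↦0, 3↦1, 4↦4]  zeros at y ∈ {2}
  x = 3: [0↦0, 1↦3, 2↦4, 3↦1, 4↦2]  zeros at y ∈ {0}
  x = 4: [0↦1, 1↦4, 2↦2, 3↦3, 4↦0]  zeros at y ∈ {4}
Collecting zeros: affine points = {(0, 3), (1, 3), (2, 2), (3, 0), (4, 4)}.
Total count |C(F_5)_aff| = 5.


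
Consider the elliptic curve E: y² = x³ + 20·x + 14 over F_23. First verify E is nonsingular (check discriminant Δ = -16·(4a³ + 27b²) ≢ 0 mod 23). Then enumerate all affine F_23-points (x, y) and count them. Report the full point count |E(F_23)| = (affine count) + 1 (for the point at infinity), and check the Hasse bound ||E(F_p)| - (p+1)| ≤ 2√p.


Affine points = {(1, 9), (1, 14), (2, 4), (2, 19), (3, 3), (3, 20), (5, 3), (5, 20), (9, 7), (9, 16), (10, 8), (10, 15), (11, 1), (11, 22), (12, 2), (12, 21), (14, 5), (14, 18), (15, 3), (15, 20), (17, 0), (19, 10), (19, 13), (21, 9), (21, 14), (22, 4), (22, 19)}; affine count = 27; |E(F_23)| = 28.

Discriminant check: Δ ∝ 4a³ + 27b² = 4·20³ + 27·14² = 4·8000 + 27·196 ≡ 9 (mod 23). Nonzero ⇒ E is nonsingular.
For each x ∈ F_23, compute rhs = x³ + 20·x + 14 mod 23, then count y ∈ F_23 with y² ≡ rhs.
  x = 0: rhs = 14, matching y values: none (0 points).
  x = 1: rhs = 12, matching y values: 9, 14 (2 points).
  x = 2: rhs = 16, matching y values: 4, 19 (2 points).
  x = 3: rhs = 9, matching y values: 3, 20 (2 points).
  x = 4: rhs = 20, matching y values: none (0 points).
  x = 5: rhs = 9, matching y values: 3, 20 (2 points).
  x = 6: rhs = 5, matching y values: none (0 points).
  x = 7: rhs = 14, matching y values: none (0 points).
  x = 8: rhs = 19, matching y values: none (0 points).
  x = 9: rhs = 3, matching y values: 7, 16 (2 points).
  x = 10: rhs = 18, matching y values: 8, 15 (2 points).
  x = 11: rhs = 1, matching y values: 1, 22 (2 points).
  x = 12: rhs = 4, matching y values: 2, 21 (2 points).
  x = 13: rhs = 10, matching y values: none (0 points).
  x = 14: rhs = 2, matching y values: 5, 18 (2 points).
  x = 15: rhs = 9, matching y values: 3, 20 (2 points).
  x = 16: rhs = 14, matching y values: none (0 points).
  x = 17: rhs = 0, matching y values: 0 (1 points).
  x = 18: rhs = 19, matching y values: none (0 points).
  x = 19: rhs = 8, matching y values: 10, 13 (2 points).
  x = 20: rhs = 19, matching y values: none (0 points).
  x = 21: rhs = 12, matching y values: 9, 14 (2 points).
  x = 22: rhs = 16, matching y values: 4, 19 (2 points).
Total affine count: 27.
Full point count |E(F_23)| = 27 + 1 = 28.
Hasse bound: |28 − (23+1)| = |4| = 4 ≤ 2√23 ≈ 9.5917 ✓.


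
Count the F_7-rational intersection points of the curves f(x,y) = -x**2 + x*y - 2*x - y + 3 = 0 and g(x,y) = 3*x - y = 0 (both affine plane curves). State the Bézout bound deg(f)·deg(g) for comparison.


Common zeros: {(1, 3), (5, 1)}; count = 2; Bézout bound = 2.

deg(f) = 2, deg(g) = 1, so Bézout bound = 2.
Scan x ∈ F_7. For each x, list the y ∈ F_7 with f(x, y) ≡ 0 and those with g(x, y) ≡ 0 (mod 7); the common zeros in that column are the intersection.
  x = 0: f ≡ 0 at y ∈ {3}; g ≡ 0 at y ∈ {0}; common: ∅.
  x = 1: f ≡ 0 at y ∈ {0, 1, 2, 3, 4, 5, 6}; g ≡ 0 at y ∈ {3}; common: {3}.
  x = 2: f ≡ 0 at y ∈ {5}; g ≡ 0 at y ∈ {6}; common: ∅.
  x = 3: f ≡ 0 at y ∈ {6}; g ≡ 0 at y ∈ {2}; common: ∅.
  x = 4: f ≡ 0 at y ∈ {0}; g ≡ 0 at y ∈ {5}; common: ∅.
  x = 5: f ≡ 0 at y ∈ {1}; g ≡ 0 at y ∈ {1}; common: {1}.
  x = 6: f ≡ 0 at y ∈ {2}; g ≡ 0 at y ∈ {4}; common: ∅.
Collecting: common zeros = {(1, 3), (5, 1)}, so the count is 2.
Comparison with the Bézout bound: 2 ≤ 2 = deg(f)·deg(g), as expected for curves with no common component (the bound is attained).


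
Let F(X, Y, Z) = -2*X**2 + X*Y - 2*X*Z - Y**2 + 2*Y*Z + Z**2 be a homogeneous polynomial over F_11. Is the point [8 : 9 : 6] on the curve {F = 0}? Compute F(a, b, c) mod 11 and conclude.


F(8,9,6) ≡ 10 (mod 11); P is NOT on the curve.

Evaluate F(8, 9, 6) term-by-term (mod 11).
  -2*X**2 ↦ -2·64·1·1 = -128
  X*Y ↦ 1·8·9·1 = 72
  -2*X*Z ↦ -2·8·1·6 = -96
  -Y**2 ↦ -1·1·81·1 = -81
  2*Y*Z ↦ 2·1·9·6 = 108
  Z**2 ↦ 1·1·1·36 = 36
Sum: F(8, 9, 6) = (-128) + (72) + (-96) + (-81) + (108) + (36) = -89.
Reducing mod 11: -89 ≡ 10 (mod 11).
Since F(a, b, c) ≡ 10 ≠ 0 (mod 11), P does NOT lie on the curve.


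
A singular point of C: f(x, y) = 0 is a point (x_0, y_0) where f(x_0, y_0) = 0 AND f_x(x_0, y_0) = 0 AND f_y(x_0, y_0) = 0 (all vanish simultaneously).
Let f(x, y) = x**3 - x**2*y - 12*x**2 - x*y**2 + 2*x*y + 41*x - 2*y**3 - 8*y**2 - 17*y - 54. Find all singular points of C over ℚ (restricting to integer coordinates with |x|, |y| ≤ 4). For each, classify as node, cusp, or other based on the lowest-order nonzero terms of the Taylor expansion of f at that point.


Singular points: {(3, -2)}; classification: node.

Compute partial derivatives:
  f_x = 3*x**2 - 2*x*y - 24*x - y**2 + 2*y + 41.
  f_y = -x**2 - 2*x*y + 2*x - 6*y**2 - 16*y - 17.
Scan x_0 ∈ {−4, ..., 4}. For each x_0, f_y(x_0, y) is a polynomial in y; find its integer roots y ∈ {−4, ..., 4}, then test f_x and f at those candidates.
  x = -4: f_y(-4, y) = -6*y**2 - 8*y - 41; no integer root y with |y| ≤ 4.
  x = -3: f_y(-3, y) = -6*y**2 - 10*y - 32; no integer root y with |y| ≤ 4.
  x = -2: f_y(-2, y) = -6*y**2 - 12*y - 25; no integer root y with |y| ≤ 4.
  x = -1: f_y(-1, y) = -6*y**2 - 14*y - 20; no integer root y with |y| ≤ 4.
  x = 0: f_y(0, y) = -6*y**2 - 16*y - 17; no integer root y with |y| ≤ 4.
  x = 1: f_y(1, y) = -6*y**2 - 18*y - 16; no integer root y with |y| ≤ 4.
  x = 2: f_y(2, y) = -6*y**2 - 20*y - 17; no integer root y with |y| ≤ 4.
  x = 3: f_y(3, y) = -6*y**2 - 22*y - 20; vanishes at y ∈ {-2}. (3, -2): f_x = 0, f = 0 — SINGULAR.
  x = 4: f_y(4, y) = -6*y**2 - 24*y - 25; no integer root y with |y| ≤ 4.
Only singular point on the grid: (3, -2).
Classify: substitute x = 3 + u, y = -2 + v and expand: f = u**3 - u**2*v - u**2 - u*v**2 - 2*v**3 + v**2.
No constant or linear terms (consistent with a singular point). Quadratic part: -u**2 + v**2. Cubic part: u**3 - u**2*v - u*v**2 - 2*v**3.
The quadratic part v**2 - u**2 = (v − u)(v + u) splits into two distinct linear factors, so there are two distinct tangent lines y − -2 = ±(x − 3) — this is a node (ordinary double point).
Classification: node.


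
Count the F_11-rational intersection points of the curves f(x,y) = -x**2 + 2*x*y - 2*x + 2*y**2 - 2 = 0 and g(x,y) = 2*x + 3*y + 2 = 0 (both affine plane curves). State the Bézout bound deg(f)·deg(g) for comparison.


Common zeros: ∅; count = 0; Bézout bound = 2.

deg(f) = 2, deg(g) = 1, so Bézout bound = 2.
Scan x ∈ F_11. For each x, list the y ∈ F_11 with f(x, y) ≡ 0 and those with g(x, y) ≡ 0 (mod 11); the common zeros in that column are the intersection.
  x = 0: f ≡ 0 at y ∈ {1, 10}; g ≡ 0 at y ∈ {3}; common: ∅.
  x = 1: f ≡ 0 at y ∈ {5}; g ≡ 0 at y ∈ {6}; common: ∅.
  x = 2: f ≡ 0 at y ∈ ∅; g ≡ 0 at y ∈ {9}; common: ∅.
  x = 3: f ≡ 0 at y ∈ ∅; g ≡ 0 at y ∈ {1}; common: ∅.
  x = 4: f ≡ 0 at y ∈ ∅; g ≡ 0 at y ∈ {4}; common: ∅.
  x = 5: f ≡ 0 at y ∈ {3}; g ≡ 0 at y ∈ {7}; common: ∅.
  x = 6: f ≡ 0 at y ∈ {7, 9}; g ≡ 0 at y ∈ {10}; common: ∅.
  x = 7: f ≡ 0 at y ∈ {5, 10}; g ≡ 0 at y ∈ {2}; common: ∅.
  x = 8: f ≡ 0 at y ∈ ∅; g ≡ 0 at y ∈ {5}; common: ∅.
  x = 9: f ≡ 0 at y ∈ ∅; g ≡ 0 at y ∈ {8}; common: ∅.
  x = 10: f ≡ 0 at y ∈ {3, 9}; g ≡ 0 at y ∈ {0}; common: ∅.
Collecting: common zeros = ∅, so the count is 0.
Comparison with the Bézout bound: 0 ≤ 2 = deg(f)·deg(g), as expected for curves with no common component (the affine F_11-count falls short of the bound because intersections may lie at infinity, over extension fields, or carry multiplicity).


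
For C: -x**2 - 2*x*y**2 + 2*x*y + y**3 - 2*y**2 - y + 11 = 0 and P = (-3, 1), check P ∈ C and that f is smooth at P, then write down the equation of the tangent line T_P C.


Tangent line at P: 6*x + 4*y + 14 = 0.

Step 1: f(-3, 1) = 0, so P lies on C.
Step 2: partial derivatives
  f_x(x, y) = -2*x - 2*y**2 + 2*y, f_y(x, y) = -4*x*y + 2*x + 3*y**2 - 4*y - 1.
  f_x(P) = 6, f_y(P) = 4 (gradient nonzero, so P is smooth).
Step 3: tangent line at P: 6·(x − -3) + 4·(y − 1) = 0.
Expanding: 6*x + 4*y + 14 = 0.


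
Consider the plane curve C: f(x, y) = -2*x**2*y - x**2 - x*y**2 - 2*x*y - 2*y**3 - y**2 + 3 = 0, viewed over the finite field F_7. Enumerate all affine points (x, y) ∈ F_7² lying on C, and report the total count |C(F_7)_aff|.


Affine F_7-points: {(0, 1), (3, 3), (3, 4), (3, 5), (4, 5), (5, 2), (6, 1), (6, 2), (6, 4)}; count = 9.

For each of the 49 pairs (x, y) ∈ F_7², evaluate f(x, y) mod 7. Record the zeros.
  x = 0: [0↦3, 1↦0, 2↦4, 3↦3, 4↦6, 5↦1, 6↦4]  zeros at y ∈ {1}
  x = 1: [0↦2, 1↦1, 2↦5, 3↦2, 4↦1, 5↦4, 6↦6]  zeros at y ∈ ∅
  x = 2: [0↦6, 1↦3, 2↦3, 3↦1, 4↦6, 5↦6, 6↦3]  zeros at y ∈ ∅
  x = 3: [0↦1, 1↦6, 2↦5, 3↦0, 4↦0, 5↦0, 6↦2]  zeros at y ∈ {3, 4, 5}
  x = 4: [0↦1, 1↦3, 2↦4, 3↦6, 4↦4, 5↦0, 6↦3]  zeros at y ∈ {5}
  x = 5: [0↦6, 1↦1, 2↦0, 3↦5, 4↦4, 5↦6, 6↦6]  zeros at y ∈ {2}
  x = 6: [0↦2, 1↦0, 2↦0, 3↦4, 4↦0, 5↦4, 6↦4]  zeros at y ∈ {1, 2, 4}
Collecting zeros: affine points = {(0, 1), (3, 3), (3, 4), (3, 5), (4, 5), (5, 2), (6, 1), (6, 2), (6, 4)}.
Total count |C(F_7)_aff| = 9.


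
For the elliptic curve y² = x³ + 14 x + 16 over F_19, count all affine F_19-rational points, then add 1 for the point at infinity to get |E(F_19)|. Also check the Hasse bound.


Affine points = {(0, 4), (0, 15), (3, 3), (3, 16), (7, 1), (7, 18), (9, 4), (9, 15), (10, 4), (10, 15), (11, 0), (13, 1), (13, 18), (14, 7), (14, 12), (16, 2), (16, 17), (18, 1), (18, 18)}; affine count = 19; |E(F_19)| = 20.

Discriminant check: Δ ∝ 4a³ + 27b² = 4·14³ + 27·16² = 4·2744 + 27·256 ≡ 9 (mod 19). Nonzero ⇒ E is nonsingular.
For each x ∈ F_19, compute rhs = x³ + 14·x + 16 mod 19, then count y ∈ F_19 with y² ≡ rhs.
  x = 0: rhs = 16, matching y values: 4, 15 (2 points).
  x = 1: rhs = 12, matching y values: none (0 points).
  x = 2: rhs = 14, matching y values: none (0 points).
  x = 3: rhs = 9, matching y values: 3, 16 (2 points).
  x = 4: rhs = 3, matching y values: none (0 points).
  x = 5: rhs = 2, matching y values: none (0 points).
  x = 6: rhs = 12, matching y values: none (0 points).
  x = 7: rhs = 1, matching y values: 1, 18 (2 points).
  x = 8: rhs = 13, matching y values: none (0 points).
  x = 9: rhs = 16, matching y values: 4, 15 (2 points).
  x = 10: rhs = 16, matching y values: 4, 15 (2 points).
  x = 11: rhs = 0, matching y values: 0 (1 points).
  x = 12: rhs = 12, matching y values: none (0 points).
  x = 13: rhs = 1, matching y values: 1, 18 (2 points).
  x = 14: rhs = 11, matching y values: 7, 12 (2 points).
  x = 15: rhs = 10, matching y values: none (0 points).
  x = 16: rhs = 4, matching y values: 2, 17 (2 points).
  x = 17: rhs = 18, matching y values: none (0 points).
  x = 18: rhs = 1, matching y values: 1, 18 (2 points).
Total affine count: 19.
Full point count |E(F_19)| = 19 + 1 = 20.
Hasse bound: |20 − (19+1)| = |0| = 0 ≤ 2√19 ≈ 8.7178 ✓.


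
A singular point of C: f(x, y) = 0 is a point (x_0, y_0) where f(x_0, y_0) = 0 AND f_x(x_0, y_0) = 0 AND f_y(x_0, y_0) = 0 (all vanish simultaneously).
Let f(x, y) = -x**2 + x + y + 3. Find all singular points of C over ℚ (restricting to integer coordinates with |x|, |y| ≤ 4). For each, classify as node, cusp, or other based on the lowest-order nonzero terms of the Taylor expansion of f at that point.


No singular points in the scanned grid; C is smooth there.

Compute partial derivatives:
  f_x = 1 - 2*x.
  f_y = 1.
f_y = 1 is a nonzero constant, so f_y never vanishes: no point (x, y) can satisfy f = f_x = f_y = 0. In particular no (x, y) ∈ {−4, ..., 4}² is singular; the curve is smooth.


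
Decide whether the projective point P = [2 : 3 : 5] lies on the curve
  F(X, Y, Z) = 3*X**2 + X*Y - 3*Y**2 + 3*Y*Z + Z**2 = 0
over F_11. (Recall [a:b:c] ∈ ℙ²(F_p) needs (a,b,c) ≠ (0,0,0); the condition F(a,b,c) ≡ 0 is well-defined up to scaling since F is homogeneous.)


F(2,3,5) ≡ 6 (mod 11); P is NOT on the curve.

Evaluate F(2, 3, 5) term-by-term (mod 11).
  3*X**2 ↦ 3·4·1·1 = 12
  X*Y ↦ 1·2·3·1 = 6
  -3*Y**2 ↦ -3·1·9·1 = -27
  3*Y*Z ↦ 3·1·3·5 = 45
  Z**2 ↦ 1·1·1·25 = 25
Sum: F(2, 3, 5) = (12) + (6) + (-27) + (45) + (25) = 61.
Reducing mod 11: 61 ≡ 6 (mod 11).
Since F(a, b, c) ≡ 6 ≠ 0 (mod 11), P does NOT lie on the curve.


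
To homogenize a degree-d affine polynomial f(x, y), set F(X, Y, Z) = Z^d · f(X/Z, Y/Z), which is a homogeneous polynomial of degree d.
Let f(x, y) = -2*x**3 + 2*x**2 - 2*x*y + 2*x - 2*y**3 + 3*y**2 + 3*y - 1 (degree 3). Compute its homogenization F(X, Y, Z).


F(X, Y, Z) = -2*X**3 + 2*X**2*Z - 2*X*Y*Z + 2*X*Z**2 - 2*Y**3 + 3*Y**2*Z + 3*Y*Z**2 - Z**3

deg(f) = 3.
Substitute x = X/Z, y = Y/Z into f, then multiply by Z^3.
  monomial -2·x^3·y^0 ↦ -2·X^3·Y^0·Z^0.
  monomial 2·x^2·y^0 ↦ 2·X^2·Y^0·Z^1.
  monomial -2·x^1·y^1 ↦ -2·X^1·Y^1·Z^1.
  monomial 2·x^1·y^0 ↦ 2·X^1·Y^0·Z^2.
  monomial -2·x^0·y^3 ↦ -2·X^0·Y^3·Z^0.
  monomial 3·x^0·y^2 ↦ 3·X^0·Y^2·Z^1.
  monomial 3·x^0·y^1 ↦ 3·X^0·Y^1·Z^2.
  monomial -1·x^0·y^0 ↦ -1·X^0·Y^0·Z^3.
Collecting: F(X, Y, Z) = -2*X**3 + 2*X**2*Z - 2*X*Y*Z + 2*X*Z**2 - 2*Y**3 + 3*Y**2*Z + 3*Y*Z**2 - Z**3.


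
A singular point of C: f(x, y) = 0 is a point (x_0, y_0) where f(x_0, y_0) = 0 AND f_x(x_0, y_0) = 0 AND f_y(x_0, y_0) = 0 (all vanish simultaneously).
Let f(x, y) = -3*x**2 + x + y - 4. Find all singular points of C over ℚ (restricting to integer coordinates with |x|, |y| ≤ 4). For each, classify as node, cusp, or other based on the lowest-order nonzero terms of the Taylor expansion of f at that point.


No singular points in the scanned grid; C is smooth there.

Compute partial derivatives:
  f_x = 1 - 6*x.
  f_y = 1.
f_y = 1 is a nonzero constant, so f_y never vanishes: no point (x, y) can satisfy f = f_x = f_y = 0. In particular no (x, y) ∈ {−4, ..., 4}² is singular; the curve is smooth.


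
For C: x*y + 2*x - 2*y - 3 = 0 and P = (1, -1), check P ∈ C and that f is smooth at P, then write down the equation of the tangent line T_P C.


Tangent line at P: x - y - 2 = 0.

Step 1: f(1, -1) = 0, so P lies on C.
Step 2: partial derivatives
  f_x(x, y) = y + 2, f_y(x, y) = x - 2.
  f_x(P) = 1, f_y(P) = -1 (gradient nonzero, so P is smooth).
Step 3: tangent line at P: 1·(x − 1) + -1·(y − -1) = 0.
Expanding: x - y - 2 = 0.


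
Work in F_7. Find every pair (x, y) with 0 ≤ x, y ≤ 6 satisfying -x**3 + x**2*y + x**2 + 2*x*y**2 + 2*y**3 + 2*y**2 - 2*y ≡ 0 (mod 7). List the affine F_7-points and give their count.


Affine F_7-points: {(0, 0), (1, 0), (2, 5), (3, 4), (5, 1), (6, 4)}; count = 6.

For each of the 49 pairs (x, y) ∈ F_7², evaluate f(x, y) mod 7. Record the zeros.
  x = 0: [0↦0, 1↦2, 2↦6, 3↦3, 4↦5, 5↦3, 6↦2]  zeros at y ∈ {0}
  x = 1: [0↦0, 1↦5, 2↦2, 3↦3, 4↦6, 5↦2, 6↦3]  zeros at y ∈ {0}
  x = 2: [0↦3, 1↦6, 2↦5, 3↦5, 4↦4, 5↦0, 6↦5]  zeros at y ∈ {5}
  x = 3: [0↦3, 1↦6, 2↦2, 3↦3, 4↦0, 5↦5, 6↦2]  zeros at y ∈ {4}
  x = 4: [0↦1, 1↦6, 2↦1, 3↦5, 4↦2, 5↦4, 6↦2]  zeros at y ∈ ∅
  x = 5: [0↦5, 1↦0, 2↦3, 3↦5, 4↦4, 5↦5, 6↦6]  zeros at y ∈ {1}
  x = 6: [0↦2, 1↦3, 2↦2, 3↦4, 4↦0, 5↦2, 6↦1]  zeros at y ∈ {4}
Collecting zeros: affine points = {(0, 0), (1, 0), (2, 5), (3, 4), (5, 1), (6, 4)}.
Total count |C(F_7)_aff| = 6.


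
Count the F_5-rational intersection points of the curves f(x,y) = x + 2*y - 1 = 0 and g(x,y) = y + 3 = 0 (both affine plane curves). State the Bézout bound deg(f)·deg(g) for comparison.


Common zeros: {(2, 2)}; count = 1; Bézout bound = 1.

deg(f) = 1, deg(g) = 1, so Bézout bound = 1.
Scan x ∈ F_5. For each x, list the y ∈ F_5 with f(x, y) ≡ 0 and those with g(x, y) ≡ 0 (mod 5); the common zeros in that column are the intersection.
  x = 0: f ≡ 0 at y ∈ {3}; g ≡ 0 at y ∈ {2}; common: ∅.
  x = 1: f ≡ 0 at y ∈ {0}; g ≡ 0 at y ∈ {2}; common: ∅.
  x = 2: f ≡ 0 at y ∈ {2}; g ≡ 0 at y ∈ {2}; common: {2}.
  x = 3: f ≡ 0 at y ∈ {4}; g ≡ 0 at y ∈ {2}; common: ∅.
  x = 4: f ≡ 0 at y ∈ {1}; g ≡ 0 at y ∈ {2}; common: ∅.
Collecting: common zeros = {(2, 2)}, so the count is 1.
Comparison with the Bézout bound: 1 ≤ 1 = deg(f)·deg(g), as expected for curves with no common component (the bound is attained).


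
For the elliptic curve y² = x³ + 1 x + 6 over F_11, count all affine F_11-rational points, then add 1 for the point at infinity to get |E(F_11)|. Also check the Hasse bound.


Affine points = {(2, 4), (2, 7), (3, 5), (3, 6), (5, 2), (5, 9), (7, 2), (7, 9), (8, 3), (8, 8), (10, 2), (10, 9)}; affine count = 12; |E(F_11)| = 13.

Discriminant check: Δ ∝ 4a³ + 27b² = 4·1³ + 27·6² = 4·1 + 27·36 ≡ 8 (mod 11). Nonzero ⇒ E is nonsingular.
For each x ∈ F_11, compute rhs = x³ + 1·x + 6 mod 11, then count y ∈ F_11 with y² ≡ rhs.
  x = 0: rhs = 6, matching y values: none (0 points).
  x = 1: rhs = 8, matching y values: none (0 points).
  x = 2: rhs = 5, matching y values: 4, 7 (2 points).
  x = 3: rhs = 3, matching y values: 5, 6 (2 points).
  x = 4: rhs = 8, matching y values: none (0 points).
  x = 5: rhs = 4, matching y values: 2, 9 (2 points).
  x = 6: rhs = 8, matching y values: none (0 points).
  x = 7: rhs = 4, matching y values: 2, 9 (2 points).
  x = 8: rhs = 9, matching y values: 3, 8 (2 points).
  x = 9: rhs = 7, matching y values: none (0 points).
  x = 10: rhs = 4, matching y values: 2, 9 (2 points).
Total affine count: 12.
Full point count |E(F_11)| = 12 + 1 = 13.
Hasse bound: |13 − (11+1)| = |1| = 1 ≤ 2√11 ≈ 6.6332 ✓.


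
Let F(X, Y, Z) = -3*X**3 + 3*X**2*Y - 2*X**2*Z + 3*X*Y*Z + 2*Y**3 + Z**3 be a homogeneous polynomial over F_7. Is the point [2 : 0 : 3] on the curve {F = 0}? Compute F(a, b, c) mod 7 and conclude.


F(2,0,3) ≡ 0 (mod 7); P is on the curve.

Evaluate F(2, 0, 3) term-by-term (mod 7).
  -3*X**3 ↦ -3·8·1·1 = -24
  3*X**2*Y ↦ 3·4·0·1 = 0
  -2*X**2*Z ↦ -2·4·1·3 = -24
  3*X*Y*Z ↦ 3·2·0·3 = 0
  2*Y**3 ↦ 2·1·0·1 = 0
  Z**3 ↦ 1·1·1·27 = 27
Sum: F(2, 0, 3) = (-24) + (0) + (-24) + (0) + (0) + (27) = -21.
Reducing mod 7: -21 ≡ 0 (mod 7).
Since F(a, b, c) ≡ 0 (mod 7), P lies on the curve.


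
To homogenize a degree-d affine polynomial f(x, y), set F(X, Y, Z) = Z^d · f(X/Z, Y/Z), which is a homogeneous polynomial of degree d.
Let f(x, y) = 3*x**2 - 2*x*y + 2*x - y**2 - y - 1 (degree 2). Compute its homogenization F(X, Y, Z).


F(X, Y, Z) = 3*X**2 - 2*X*Y + 2*X*Z - Y**2 - Y*Z - Z**2

deg(f) = 2.
Substitute x = X/Z, y = Y/Z into f, then multiply by Z^2.
  monomial 3·x^2·y^0 ↦ 3·X^2·Y^0·Z^0.
  monomial -2·x^1·y^1 ↦ -2·X^1·Y^1·Z^0.
  monomial 2·x^1·y^0 ↦ 2·X^1·Y^0·Z^1.
  monomial -1·x^0·y^2 ↦ -1·X^0·Y^2·Z^0.
  monomial -1·x^0·y^1 ↦ -1·X^0·Y^1·Z^1.
  monomial -1·x^0·y^0 ↦ -1·X^0·Y^0·Z^2.
Collecting: F(X, Y, Z) = 3*X**2 - 2*X*Y + 2*X*Z - Y**2 - Y*Z - Z**2.


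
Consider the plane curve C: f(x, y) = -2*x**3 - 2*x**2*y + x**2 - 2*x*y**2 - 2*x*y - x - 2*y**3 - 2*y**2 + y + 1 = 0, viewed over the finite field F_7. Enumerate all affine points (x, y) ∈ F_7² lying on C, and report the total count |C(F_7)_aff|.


Affine F_7-points: {(0, 2), (0, 5), (0, 6), (1, 6), (2, 3), (4, 6), (6, 4)}; count = 7.

For each of the 49 pairs (x, y) ∈ F_7², evaluate f(x, y) mod 7. Record the zeros.
  x = 0: [0↦1, 1↦5, 2↦0, 3↦2, 4↦6, 5↦0, 6↦0]  zeros at y ∈ {2, 5, 6}
  x = 1: [0↦6, 1↦4, 2↦3, 3↦5, 4↦5, 5↦5, 6↦0]  zeros at y ∈ {6}
  x = 2: [0↦1, 1↦3, 2↦2, 3↦0, 4↦6, 5↦1, 6↦1]  zeros at y ∈ {3}
  x = 3: [0↦2, 1↦4, 2↦6, 3↦3, 4↦4, 5↦4, 6↦5]  zeros at y ∈ ∅
  x = 4: [0↦4, 1↦2, 2↦3, 3↦2, 4↦1, 5↦2, 6↦0]  zeros at y ∈ {6}
  x = 5: [0↦2, 1↦6, 2↦2, 3↦6, 4↦6, 5↦4, 6↦2]  zeros at y ∈ ∅
  x = 6: [0↦5, 1↦4, 2↦5, 3↦3, 4↦0, 5↦5, 6↦6]  zeros at y ∈ {4}
Collecting zeros: affine points = {(0, 2), (0, 5), (0, 6), (1, 6), (2, 3), (4, 6), (6, 4)}.
Total count |C(F_7)_aff| = 7.


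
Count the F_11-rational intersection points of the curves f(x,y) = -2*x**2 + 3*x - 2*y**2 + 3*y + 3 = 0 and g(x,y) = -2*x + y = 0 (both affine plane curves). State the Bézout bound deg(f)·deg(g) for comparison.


Common zeros: {(4, 8), (9, 7)}; count = 2; Bézout bound = 2.

deg(f) = 2, deg(g) = 1, so Bézout bound = 2.
Scan x ∈ F_11. For each x, list the y ∈ F_11 with f(x, y) ≡ 0 and those with g(x, y) ≡ 0 (mod 11); the common zeros in that column are the intersection.
  x = 0: f ≡ 0 at y ∈ {9}; g ≡ 0 at y ∈ {0}; common: ∅.
  x = 1: f ≡ 0 at y ∈ ∅; g ≡ 0 at y ∈ {2}; common: ∅.
  x = 2: f ≡ 0 at y ∈ ∅; g ≡ 0 at y ∈ {4}; common: ∅.
  x = 3: f ≡ 0 at y ∈ {8, 10}; g ≡ 0 at y ∈ {6}; common: ∅.
  x = 4: f ≡ 0 at y ∈ {8, 10}; g ≡ 0 at y ∈ {8}; common: {8}.
  x = 5: f ≡ 0 at y ∈ ∅; g ≡ 0 at y ∈ {10}; common: ∅.
  x = 6: f ≡ 0 at y ∈ ∅; g ≡ 0 at y ∈ {1}; common: ∅.
  x = 7: f ≡ 0 at y ∈ {9}; g ≡ 0 at y ∈ {3}; common: ∅.
  x = 8: f ≡ 0 at y ∈ {3, 4}; g ≡ 0 at y ∈ {5}; common: ∅.
  x = 9: f ≡ 0 at y ∈ {0, 7}; g ≡ 0 at y ∈ {7}; common: {7}.
  x = 10: f ≡ 0 at y ∈ {3, 4}; g ≡ 0 at y ∈ {9}; common: ∅.
Collecting: common zeros = {(4, 8), (9, 7)}, so the count is 2.
Comparison with the Bézout bound: 2 ≤ 2 = deg(f)·deg(g), as expected for curves with no common component (the bound is attained).


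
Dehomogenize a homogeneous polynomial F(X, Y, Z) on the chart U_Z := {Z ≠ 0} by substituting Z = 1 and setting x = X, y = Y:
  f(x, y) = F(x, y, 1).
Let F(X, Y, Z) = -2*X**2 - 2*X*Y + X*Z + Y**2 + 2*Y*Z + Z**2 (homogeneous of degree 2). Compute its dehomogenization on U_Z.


f(x, y) = -2*x**2 - 2*x*y + x + y**2 + 2*y + 1

On U_Z we set Z = 1. Each monomial c·X^i·Y^j·Z^k in F becomes c·x^i·y^j·1^k = c·x^i·y^j.
Substituting Z = 1: F(X, Y, 1) = -2*x**2 - 2*x*y + x + y**2 + 2*y + 1.
Note: deg(f) ≤ deg(F) = 2; strict inequality happens when F is divisible by Z (lost terms).


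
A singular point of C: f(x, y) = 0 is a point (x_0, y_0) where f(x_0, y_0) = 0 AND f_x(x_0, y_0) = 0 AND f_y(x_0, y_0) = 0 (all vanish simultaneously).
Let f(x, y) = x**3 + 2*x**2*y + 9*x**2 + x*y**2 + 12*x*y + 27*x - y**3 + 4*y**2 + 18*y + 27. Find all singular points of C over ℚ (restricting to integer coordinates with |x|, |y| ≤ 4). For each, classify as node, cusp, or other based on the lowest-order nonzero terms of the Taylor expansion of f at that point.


Singular points: {(-3, 0)}; classification: cusp.

Compute partial derivatives:
  f_x = 3*x**2 + 4*x*y + 18*x + y**2 + 12*y + 27.
  f_y = 2*x**2 + 2*x*y + 12*x - 3*y**2 + 8*y + 18.
Scan x_0 ∈ {−4, ..., 4}. For each x_0, f_y(x_0, y) is a polynomial in y; find its integer roots y ∈ {−4, ..., 4}, then test f_x and f at those candidates.
  x = -4: f_y(-4, y) = 2 - 3*y**2; no integer root y with |y| ≤ 4.
  x = -3: f_y(-3, y) = -3*y**2 + 2*y; vanishes at y ∈ {0}. (-3, 0): f_x = 0, f = 0 — SINGULAR.
  x = -2: f_y(-2, y) = -3*y**2 + 4*y + 2; no integer root y with |y| ≤ 4.
  x = -1: f_y(-1, y) = -3*y**2 + 6*y + 8; no integer root y with |y| ≤ 4.
  x = 0: f_y(0, y) = -3*y**2 + 8*y + 18; no integer root y with |y| ≤ 4.
  x = 1: f_y(1, y) = -3*y**2 + 10*y + 32; vanishes at y ∈ {-2}. (1, -2): f_x = 20 ≠ 0.
  x = 2: f_y(2, y) = -3*y**2 + 12*y + 50; no integer root y with |y| ≤ 4.
  x = 3: f_y(3, y) = -3*y**2 + 14*y + 72; no integer root y with |y| ≤ 4.
  x = 4: f_y(4, y) = -3*y**2 + 16*y + 98; no integer root y with |y| ≤ 4.
Only singular point on the grid: (-3, 0).
Classify: substitute x = -3 + u, y = 0 + v and expand: f = u**3 + 2*u**2*v + u*v**2 - v**3 + v**2.
No constant or linear terms (consistent with a singular point). Quadratic part: v**2. Cubic part: u**3 + 2*u**2*v + u*v**2 - v**3.
The quadratic part v**2 is a perfect square, so there is a single (double) tangent line v = 0, i.e. y = 0. Restricting the cubic part to that line (v = 0) leaves u**3 ≠ 0, so f is not divisible by v and the branch is v² ≈ -u**3 to lowest order — this is a cusp.
Classification: cusp.


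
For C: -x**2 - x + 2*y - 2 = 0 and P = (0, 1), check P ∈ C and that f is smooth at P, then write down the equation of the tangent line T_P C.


Tangent line at P: -x + 2*y - 2 = 0.

Step 1: f(0, 1) = 0, so P lies on C.
Step 2: partial derivatives
  f_x(x, y) = -2*x - 1, f_y(x, y) = 2.
  f_x(P) = -1, f_y(P) = 2 (gradient nonzero, so P is smooth).
Step 3: tangent line at P: -1·(x − 0) + 2·(y − 1) = 0.
Expanding: -x + 2*y - 2 = 0.


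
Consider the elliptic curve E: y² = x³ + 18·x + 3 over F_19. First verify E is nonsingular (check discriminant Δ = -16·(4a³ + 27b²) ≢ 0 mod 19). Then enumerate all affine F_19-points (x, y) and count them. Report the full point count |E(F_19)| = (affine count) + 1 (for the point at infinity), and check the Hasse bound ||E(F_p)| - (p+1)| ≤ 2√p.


Affine points = {(2, 3), (2, 16), (4, 5), (4, 14), (5, 3), (5, 16), (6, 2), (6, 17), (7, 4), (7, 15), (9, 1), (9, 18), (10, 9), (10, 10), (12, 3), (12, 16), (14, 4), (14, 15), (15, 0), (16, 6), (16, 13), (17, 4), (17, 15)}; affine count = 23; |E(F_19)| = 24.

Discriminant check: Δ ∝ 4a³ + 27b² = 4·18³ + 27·3² = 4·5832 + 27·9 ≡ 11 (mod 19). Nonzero ⇒ E is nonsingular.
For each x ∈ F_19, compute rhs = x³ + 18·x + 3 mod 19, then count y ∈ F_19 with y² ≡ rhs.
  x = 0: rhs = 3, matching y values: none (0 points).
  x = 1: rhs = 3, matching y values: none (0 points).
  x = 2: rhs = 9, matching y values: 3, 16 (2 points).
  x = 3: rhs = 8, matching y values: none (0 points).
  x = 4: rhs = 6, matching y values: 5, 14 (2 points).
  x = 5: rhs = 9, matching y values: 3, 16 (2 points).
  x = 6: rhs = 4, matching y values: 2, 17 (2 points).
  x = 7: rhs = 16, matching y values: 4, 15 (2 points).
  x = 8: rhs = 13, matching y values: none (0 points).
  x = 9: rhs = 1, matching y values: 1, 18 (2 points).
  x = 10: rhs = 5, matching y values: 9, 10 (2 points).
  x = 11: rhs = 12, matching y values: none (0 points).
  x = 12: rhs = 9, matching y values: 3, 16 (2 points).
  x = 13: rhs = 2, matching y values: none (0 points).
  x = 14: rhs = 16, matching y values: 4, 15 (2 points).
  x = 15: rhs = 0, matching y values: 0 (1 points).
  x = 16: rhs = 17, matching y values: 6, 13 (2 points).
  x = 17: rhs = 16, matching y values: 4, 15 (2 points).
  x = 18: rhs = 3, matching y values: none (0 points).
Total affine count: 23.
Full point count |E(F_19)| = 23 + 1 = 24.
Hasse bound: |24 − (19+1)| = |4| = 4 ≤ 2√19 ≈ 8.7178 ✓.


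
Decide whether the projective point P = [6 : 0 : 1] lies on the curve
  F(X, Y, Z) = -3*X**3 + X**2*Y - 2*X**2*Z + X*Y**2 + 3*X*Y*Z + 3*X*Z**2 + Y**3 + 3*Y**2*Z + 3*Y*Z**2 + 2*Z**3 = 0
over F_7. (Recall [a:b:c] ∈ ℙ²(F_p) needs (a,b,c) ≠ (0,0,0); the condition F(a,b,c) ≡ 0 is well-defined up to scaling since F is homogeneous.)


F(6,0,1) ≡ 0 (mod 7); P is on the curve.

Evaluate F(6, 0, 1) term-by-term (mod 7).
  -3*X**3 ↦ -3·216·1·1 = -648
  X**2*Y ↦ 1·36·0·1 = 0
  -2*X**2*Z ↦ -2·36·1·1 = -72
  X*Y**2 ↦ 1·6·0·1 = 0
  3*X*Y*Z ↦ 3·6·0·1 = 0
  3*X*Z**2 ↦ 3·6·1·1 = 18
  Y**3 ↦ 1·1·0·1 = 0
  3*Y**2*Z ↦ 3·1·0·1 = 0
  3*Y*Z**2 ↦ 3·1·0·1 = 0
  2*Z**3 ↦ 2·1·1·1 = 2
Sum: F(6, 0, 1) = (-648) + (0) + (-72) + (0) + (0) + (18) + (0) + (0) + (0) + (2) = -700.
Reducing mod 7: -700 ≡ 0 (mod 7).
Since F(a, b, c) ≡ 0 (mod 7), P lies on the curve.


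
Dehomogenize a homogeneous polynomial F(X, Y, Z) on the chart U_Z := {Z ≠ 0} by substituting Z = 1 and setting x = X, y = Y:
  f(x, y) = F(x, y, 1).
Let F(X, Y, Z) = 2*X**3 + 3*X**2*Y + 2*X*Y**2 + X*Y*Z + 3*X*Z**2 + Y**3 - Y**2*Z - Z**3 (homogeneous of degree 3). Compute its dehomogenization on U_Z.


f(x, y) = 2*x**3 + 3*x**2*y + 2*x*y**2 + x*y + 3*x + y**3 - y**2 - 1

On U_Z we set Z = 1. Each monomial c·X^i·Y^j·Z^k in F becomes c·x^i·y^j·1^k = c·x^i·y^j.
Substituting Z = 1: F(X, Y, 1) = 2*x**3 + 3*x**2*y + 2*x*y**2 + x*y + 3*x + y**3 - y**2 - 1.
Note: deg(f) ≤ deg(F) = 3; strict inequality happens when F is divisible by Z (lost terms).


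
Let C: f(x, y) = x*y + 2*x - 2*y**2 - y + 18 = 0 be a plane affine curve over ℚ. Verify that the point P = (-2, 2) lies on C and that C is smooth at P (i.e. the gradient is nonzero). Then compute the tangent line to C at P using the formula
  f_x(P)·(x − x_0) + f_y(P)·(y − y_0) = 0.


Tangent line at P: 4*x - 11*y + 30 = 0.

Step 1: f(-2, 2) = 0, so P lies on C.
Step 2: partial derivatives
  f_x(x, y) = y + 2, f_y(x, y) = x - 4*y - 1.
  f_x(P) = 4, f_y(P) = -11 (gradient nonzero, so P is smooth).
Step 3: tangent line at P: 4·(x − -2) + -11·(y − 2) = 0.
Expanding: 4*x - 11*y + 30 = 0.


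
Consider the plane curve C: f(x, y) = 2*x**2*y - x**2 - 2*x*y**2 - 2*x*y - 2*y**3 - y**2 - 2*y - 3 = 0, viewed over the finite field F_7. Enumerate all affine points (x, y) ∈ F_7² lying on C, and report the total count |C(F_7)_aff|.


Affine F_7-points: {(0, 6), (1, 3), (2, 0), (4, 4), (5, 0)}; count = 5.

For each of the 49 pairs (x, y) ∈ F_7², evaluate f(x, y) mod 7. Record the zeros.
  x = 0: [0↦4, 1↦6, 2↦1, 3↦5, 4↦6, 5↦6, 6↦0]  zeros at y ∈ {6}
  x = 1: [0↦3, 1↦3, 2↦6, 3↦0, 4↦1, 5↦4, 6↦4]  zeros at y ∈ {3}
  x = 2: [0↦0, 1↦2, 2↦3, 3↦5, 4↦3, 5↦6, 6↦2]  zeros at y ∈ {0}
  x = 3: [0↦2, 1↦3, 2↦6, 3↦6, 4↦5, 5↦5, 6↦1]  zeros at y ∈ ∅
  x = 4: [0↦2, 1↦6, 2↦1, 3↦3, 4↦0, 5↦1, 6↦1]  zeros at y ∈ {4}
  x = 5: [0↦0, 1↦4, 2↦2, 3↦3, 4↦2, 5↦1, 6↦2]  zeros at y ∈ {0}
  x = 6: [0↦3, 1↦4, 2↦2, 3↦6, 4↦4, 5↦5, 6↦4]  zeros at y ∈ ∅
Collecting zeros: affine points = {(0, 6), (1, 3), (2, 0), (4, 4), (5, 0)}.
Total count |C(F_7)_aff| = 5.


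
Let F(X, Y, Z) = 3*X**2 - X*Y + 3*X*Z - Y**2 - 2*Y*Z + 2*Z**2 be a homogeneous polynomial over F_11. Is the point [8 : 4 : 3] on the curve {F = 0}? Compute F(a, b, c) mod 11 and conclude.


F(8,4,3) ≡ 1 (mod 11); P is NOT on the curve.

Evaluate F(8, 4, 3) term-by-term (mod 11).
  3*X**2 ↦ 3·64·1·1 = 192
  -X*Y ↦ -1·8·4·1 = -32
  3*X*Z ↦ 3·8·1·3 = 72
  -Y**2 ↦ -1·1·16·1 = -16
  -2*Y*Z ↦ -2·1·4·3 = -24
  2*Z**2 ↦ 2·1·1·9 = 18
Sum: F(8, 4, 3) = (192) + (-32) + (72) + (-16) + (-24) + (18) = 210.
Reducing mod 11: 210 ≡ 1 (mod 11).
Since F(a, b, c) ≡ 1 ≠ 0 (mod 11), P does NOT lie on the curve.


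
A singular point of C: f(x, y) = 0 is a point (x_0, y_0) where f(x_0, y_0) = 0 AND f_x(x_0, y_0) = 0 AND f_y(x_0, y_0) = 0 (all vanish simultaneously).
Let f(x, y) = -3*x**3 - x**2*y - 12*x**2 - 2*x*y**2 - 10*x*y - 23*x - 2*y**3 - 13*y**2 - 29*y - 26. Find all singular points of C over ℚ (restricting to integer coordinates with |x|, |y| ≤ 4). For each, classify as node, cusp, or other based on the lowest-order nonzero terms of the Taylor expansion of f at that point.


Singular points: {(-1, -2)}; classification: node.

Compute partial derivatives:
  f_x = -9*x**2 - 2*x*y - 24*x - 2*y**2 - 10*y - 23.
  f_y = -x**2 - 4*x*y - 10*x - 6*y**2 - 26*y - 29.
Scan x_0 ∈ {−4, ..., 4}. For each x_0, f_y(x_0, y) is a polynomial in y; find its integer roots y ∈ {−4, ..., 4}, then test f_x and f at those candidates.
  x = -4: f_y(-4, y) = -6*y**2 - 10*y - 5; no integer root y with |y| ≤ 4.
  x = -3: f_y(-3, y) = -6*y**2 - 14*y - 8; vanishes at y ∈ {-1}. (-3, -1): f_x = -30 ≠ 0.
  x = -2: f_y(-2, y) = -6*y**2 - 18*y - 13; no integer root y with |y| ≤ 4.
  x = -1: f_y(-1, y) = -6*y**2 - 22*y - 20; vanishes at y ∈ {-2}. (-1, -2): f_x = 0, f = 0 — SINGULAR.
  x = 0: f_y(0, y) = -6*y**2 - 26*y - 29; no integer root y with |y| ≤ 4.
  x = 1: f_y(1, y) = -6*y**2 - 30*y - 40; no integer root y with |y| ≤ 4.
  x = 2: f_y(2, y) = -6*y**2 - 34*y - 53; no integer root y with |y| ≤ 4.
  x = 3: f_y(3, y) = -6*y**2 - 38*y - 68; no integer root y with |y| ≤ 4.
  x = 4: f_y(4, y) = -6*y**2 - 42*y - 85; no integer root y with |y| ≤ 4.
Only singular point on the grid: (-1, -2).
Classify: substitute x = -1 + u, y = -2 + v and expand: f = -3*u**3 - u**2*v - u**2 - 2*u*v**2 - 2*v**3 + v**2.
No constant or linear terms (consistent with a singular point). Quadratic part: -u**2 + v**2. Cubic part: -3*u**3 - u**2*v - 2*u*v**2 - 2*v**3.
The quadratic part v**2 - u**2 = (v − u)(v + u) splits into two distinct linear factors, so there are two distinct tangent lines y − -2 = ±(x − -1) — this is a node (ordinary double point).
Classification: node.


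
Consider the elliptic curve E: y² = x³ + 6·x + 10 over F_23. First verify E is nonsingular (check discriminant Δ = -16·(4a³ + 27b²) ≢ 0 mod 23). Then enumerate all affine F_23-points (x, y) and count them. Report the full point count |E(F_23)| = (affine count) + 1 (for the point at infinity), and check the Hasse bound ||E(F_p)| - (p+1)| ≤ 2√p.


Affine points = {(3, 3), (3, 20), (4, 11), (4, 12), (5, 2), (5, 21), (6, 3), (6, 20), (7, 2), (7, 21), (8, 8), (8, 15), (10, 9), (10, 14), (11, 2), (11, 21), (12, 4), (12, 19), (13, 10), (13, 13), (14, 3), (14, 20), (15, 5), (15, 18), (16, 4), (16, 19), (18, 4), (18, 19), (21, 6), (21, 17), (22, 7), (22, 16)}; affine count = 32; |E(F_23)| = 33.

Discriminant check: Δ ∝ 4a³ + 27b² = 4·6³ + 27·10² = 4·216 + 27·100 ≡ 22 (mod 23). Nonzero ⇒ E is nonsingular.
For each x ∈ F_23, compute rhs = x³ + 6·x + 10 mod 23, then count y ∈ F_23 with y² ≡ rhs.
  x = 0: rhs = 10, matching y values: none (0 points).
  x = 1: rhs = 17, matching y values: none (0 points).
  x = 2: rhs = 7, matching y values: none (0 points).
  x = 3: rhs = 9, matching y values: 3, 20 (2 points).
  x = 4: rhs = 6, matching y values: 11, 12 (2 points).
  x = 5: rhs = 4, matching y values: 2, 21 (2 points).
  x = 6: rhs = 9, matching y values: 3, 20 (2 points).
  x = 7: rhs = 4, matching y values: 2, 21 (2 points).
  x = 8: rhs = 18, matching y values: 8, 15 (2 points).
  x = 9: rhs = 11, matching y values: none (0 points).
  x = 10: rhs = 12, matching y values: 9, 14 (2 points).
  x = 11: rhs = 4, matching y values: 2, 21 (2 points).
  x = 12: rhs = 16, matching y values: 4, 19 (2 points).
  x = 13: rhs = 8, matching y values: 10, 13 (2 points).
  x = 14: rhs = 9, matching y values: 3, 20 (2 points).
  x = 15: rhs = 2, matching y values: 5, 18 (2 points).
  x = 16: rhs = 16, matching y values: 4, 19 (2 points).
  x = 17: rhs = 11, matching y values: none (0 points).
  x = 18: rhs = 16, matching y values: 4, 19 (2 points).
  x = 19: rhs = 14, matching y values: none (0 points).
  x = 20: rhs = 11, matching y values: none (0 points).
  x = 21: rhs = 13, matching y values: 6, 17 (2 points).
  x = 22: rhs = 3, matching y values: 7, 16 (2 points).
Total affine count: 32.
Full point count |E(F_23)| = 32 + 1 = 33.
Hasse bound: |33 − (23+1)| = |9| = 9 ≤ 2√23 ≈ 9.5917 ✓.


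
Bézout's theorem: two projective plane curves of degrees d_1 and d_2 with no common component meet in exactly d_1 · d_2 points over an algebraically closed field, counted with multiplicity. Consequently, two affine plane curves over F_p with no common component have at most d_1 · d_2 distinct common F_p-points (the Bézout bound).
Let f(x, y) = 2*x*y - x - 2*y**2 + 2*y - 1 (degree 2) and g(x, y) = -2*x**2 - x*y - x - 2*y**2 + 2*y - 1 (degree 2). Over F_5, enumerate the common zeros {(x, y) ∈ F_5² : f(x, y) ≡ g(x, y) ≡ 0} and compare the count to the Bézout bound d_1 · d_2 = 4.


Common zeros: {(0, 2), (0, 4), (1, 1)}; count = 3; Bézout bound = 4.

deg(f) = 2, deg(g) = 2, so Bézout bound = 4.
Scan x ∈ F_5. For each x, list the y ∈ F_5 with f(x, y) ≡ 0 and those with g(x, y) ≡ 0 (mod 5); the common zeros in that column are the intersection.
  x = 0: f ≡ 0 at y ∈ {2, 4}; g ≡ 0 at y ∈ {2, 4}; common: {2, 4}.
  x = 1: f ≡ 0 at y ∈ {1}; g ≡ 0 at y ∈ {1, 2}; common: {1}.
  x = 2: f ≡ 0 at y ∈ ∅; g ≡ 0 at y ∈ ∅; common: ∅.
  x = 3: f ≡ 0 at y ∈ ∅; g ≡ 0 at y ∈ {1}; common: ∅.
  x = 4: f ≡ 0 at y ∈ {0}; g ≡ 0 at y ∈ ∅; common: ∅.
Collecting: common zeros = {(0, 2), (0, 4), (1, 1)}, so the count is 3.
Comparison with the Bézout bound: 3 ≤ 4 = deg(f)·deg(g), as expected for curves with no common component (the affine F_5-count falls short of the bound because intersections may lie at infinity, over extension fields, or carry multiplicity).


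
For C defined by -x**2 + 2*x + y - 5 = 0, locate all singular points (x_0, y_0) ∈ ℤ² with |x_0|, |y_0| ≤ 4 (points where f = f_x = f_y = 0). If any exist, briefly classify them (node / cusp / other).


No singular points in the scanned grid; C is smooth there.

Compute partial derivatives:
  f_x = 2 - 2*x.
  f_y = 1.
f_y = 1 is a nonzero constant, so f_y never vanishes: no point (x, y) can satisfy f = f_x = f_y = 0. In particular no (x, y) ∈ {−4, ..., 4}² is singular; the curve is smooth.


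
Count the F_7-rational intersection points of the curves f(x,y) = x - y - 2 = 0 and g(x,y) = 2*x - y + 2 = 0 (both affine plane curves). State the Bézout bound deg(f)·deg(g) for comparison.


Common zeros: {(3, 1)}; count = 1; Bézout bound = 1.

deg(f) = 1, deg(g) = 1, so Bézout bound = 1.
Scan x ∈ F_7. For each x, list the y ∈ F_7 with f(x, y) ≡ 0 and those with g(x, y) ≡ 0 (mod 7); the common zeros in that column are the intersection.
  x = 0: f ≡ 0 at y ∈ {5}; g ≡ 0 at y ∈ {2}; common: ∅.
  x = 1: f ≡ 0 at y ∈ {6}; g ≡ 0 at y ∈ {4}; common: ∅.
  x = 2: f ≡ 0 at y ∈ {0}; g ≡ 0 at y ∈ {6}; common: ∅.
  x = 3: f ≡ 0 at y ∈ {1}; g ≡ 0 at y ∈ {1}; common: {1}.
  x = 4: f ≡ 0 at y ∈ {2}; g ≡ 0 at y ∈ {3}; common: ∅.
  x = 5: f ≡ 0 at y ∈ {3}; g ≡ 0 at y ∈ {5}; common: ∅.
  x = 6: f ≡ 0 at y ∈ {4}; g ≡ 0 at y ∈ {0}; common: ∅.
Collecting: common zeros = {(3, 1)}, so the count is 1.
Comparison with the Bézout bound: 1 ≤ 1 = deg(f)·deg(g), as expected for curves with no common component (the bound is attained).


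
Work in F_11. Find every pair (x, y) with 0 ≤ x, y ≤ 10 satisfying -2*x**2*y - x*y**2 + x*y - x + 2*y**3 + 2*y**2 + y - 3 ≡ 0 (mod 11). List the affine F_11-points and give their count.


Affine F_11-points: {(2, 5), (2, 8), (2, 9), (3, 2), (8, 0), (8, 5), (8, 9), (10, 2)}; count = 8.

For each of the 121 pairs (x, y) ∈ F_11², evaluate f(x, y) mod 11. Record the zeros.
  x = 0: [0↦8, 1↦2, 2↦1, 3↦6, 4↦7, 5↦5, 6↦1, 7↦7, 8↦2, 9↦9, 10↦7]  zeros at y ∈ ∅
  x = 1: [0↦7, 1↦10, 2↦5, 3↦4, 4↦8, 5↦7, 6↦2, 7↦5, 8↦6, 9↦6, 10↦6]  zeros at y ∈ ∅
  x = 2: [0↦6, 1↦3, 2↦1, 3↦1, 4↦4, 5↦0, 6↦1, 7↦8, 8↦0, 9↦0, 10↦9]  zeros at y ∈ {5, 8, 9}
  x = 3: [0↦5, 1↦3, 2↦0, 3↦8, 4↦6, 5↦6, 6↦9, 7↦5, 8↦6, 9↦2, 10↦5]  zeros at y ∈ {2}
  x = 4: [0↦4, 1↦10, 2↦2, 3↦3, 4↦3, 5↦3, 6↦4, 7↦7, 8↦2, 9↦1, 10↦5]  zeros at y ∈ ∅
  x = 5: [0↦3, 1↦2, 2↦7, 3↦8, 4↦6, 5↦2, 6↦8, 7↦3, 8↦10, 9↦8, 10↦9]  zeros at y ∈ ∅
  x = 6: [0↦2, 1↦1, 2↦4, 3↦1, 4↦4, 5↦3, 6↦10, 7↦4, 8↦8, 9↦1, 10↦6]  zeros at y ∈ ∅
  x = 7: [0↦1, 1↦7, 2↦4, 3↦4, 4↦8, 5↦6, 6↦10, 7↦10, 8↦7, 9↦2, 10↦7]  zeros at y ∈ ∅
  x = 8: [0↦0, 1↦9, 2↦7, 3↦6, 4↦7, 5↦0, 6↦8, 7↦10, 8↦7, 9↦0, 10↦1]  zeros at y ∈ {0, 5, 9}
  x = 9: [0↦10, 1↦7, 2↦2, 3↦7, 4↦1, 5↦7, 6↦4, 7↦4, 8↦8, 9↦6, 10↦10]  zeros at y ∈ ∅
  x = 10: [0↦9, 1↦1, 2↦0, 3↦7, 4↦1, 5↦5, 6↦9, 7↦3, 8↦10, 9↦9, 10↦1]  zeros at y ∈ {2}
Collecting zeros: affine points = {(2, 5), (2, 8), (2, 9), (3, 2), (8, 0), (8, 5), (8, 9), (10, 2)}.
Total count |C(F_11)_aff| = 8.
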